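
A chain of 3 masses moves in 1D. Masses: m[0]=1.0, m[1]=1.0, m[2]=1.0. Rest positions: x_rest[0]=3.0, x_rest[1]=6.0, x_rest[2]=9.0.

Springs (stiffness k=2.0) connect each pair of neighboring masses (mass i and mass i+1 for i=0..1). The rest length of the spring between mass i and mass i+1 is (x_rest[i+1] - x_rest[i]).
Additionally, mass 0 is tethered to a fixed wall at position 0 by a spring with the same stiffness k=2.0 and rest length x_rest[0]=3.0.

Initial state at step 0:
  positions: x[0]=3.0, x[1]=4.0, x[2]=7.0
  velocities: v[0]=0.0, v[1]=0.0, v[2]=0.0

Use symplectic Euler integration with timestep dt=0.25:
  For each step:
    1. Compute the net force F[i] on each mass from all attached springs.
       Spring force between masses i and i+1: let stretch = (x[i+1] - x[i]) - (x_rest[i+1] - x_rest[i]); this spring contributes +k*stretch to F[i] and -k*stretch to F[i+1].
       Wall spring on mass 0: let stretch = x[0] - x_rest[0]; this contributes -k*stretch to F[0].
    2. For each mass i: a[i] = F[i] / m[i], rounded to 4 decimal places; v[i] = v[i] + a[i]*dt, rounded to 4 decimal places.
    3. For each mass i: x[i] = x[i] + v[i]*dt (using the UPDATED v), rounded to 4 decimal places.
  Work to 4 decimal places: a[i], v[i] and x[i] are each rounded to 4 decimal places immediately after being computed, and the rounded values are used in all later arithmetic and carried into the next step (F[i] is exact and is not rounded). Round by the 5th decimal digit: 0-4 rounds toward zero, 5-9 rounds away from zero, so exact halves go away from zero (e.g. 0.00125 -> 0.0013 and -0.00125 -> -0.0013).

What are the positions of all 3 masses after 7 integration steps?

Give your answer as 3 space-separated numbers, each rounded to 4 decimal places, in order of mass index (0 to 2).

Answer: 2.3546 5.1333 8.6099

Derivation:
Step 0: x=[3.0000 4.0000 7.0000] v=[0.0000 0.0000 0.0000]
Step 1: x=[2.7500 4.2500 7.0000] v=[-1.0000 1.0000 0.0000]
Step 2: x=[2.3438 4.6563 7.0313] v=[-1.6250 1.6250 0.1250]
Step 3: x=[1.9336 5.0704 7.1407] v=[-1.6407 1.6563 0.4375]
Step 4: x=[1.6738 5.3512 7.3663] v=[-1.0391 1.1231 0.9024]
Step 5: x=[1.6645 5.4242 7.7150] v=[-0.0373 0.2920 1.3949]
Step 6: x=[1.9171 5.3136 8.1524] v=[1.0103 -0.4425 1.7495]
Step 7: x=[2.3546 5.1333 8.6099] v=[1.7500 -0.7214 1.8301]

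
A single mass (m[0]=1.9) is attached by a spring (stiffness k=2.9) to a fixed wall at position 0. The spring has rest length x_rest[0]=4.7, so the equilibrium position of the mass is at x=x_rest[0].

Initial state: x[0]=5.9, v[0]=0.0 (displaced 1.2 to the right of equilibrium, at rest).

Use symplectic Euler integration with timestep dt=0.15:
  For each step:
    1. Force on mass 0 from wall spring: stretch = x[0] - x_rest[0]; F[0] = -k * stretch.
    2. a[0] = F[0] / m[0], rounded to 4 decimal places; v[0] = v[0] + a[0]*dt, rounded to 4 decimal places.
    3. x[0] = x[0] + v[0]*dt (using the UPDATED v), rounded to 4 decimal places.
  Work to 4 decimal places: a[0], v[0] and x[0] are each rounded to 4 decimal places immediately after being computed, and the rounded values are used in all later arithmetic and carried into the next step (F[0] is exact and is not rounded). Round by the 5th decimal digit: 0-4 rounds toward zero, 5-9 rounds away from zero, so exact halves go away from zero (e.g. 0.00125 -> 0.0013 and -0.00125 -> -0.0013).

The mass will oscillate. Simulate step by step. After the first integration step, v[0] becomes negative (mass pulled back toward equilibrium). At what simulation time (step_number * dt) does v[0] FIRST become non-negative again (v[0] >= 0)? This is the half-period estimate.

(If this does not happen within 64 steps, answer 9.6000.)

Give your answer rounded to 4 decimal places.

Step 0: x=[5.9000] v=[0.0000]
Step 1: x=[5.8588] v=[-0.2747]
Step 2: x=[5.7778] v=[-0.5400]
Step 3: x=[5.6598] v=[-0.7868]
Step 4: x=[5.5088] v=[-1.0066]
Step 5: x=[5.3300] v=[-1.1918]
Step 6: x=[5.1296] v=[-1.3360]
Step 7: x=[4.9144] v=[-1.4344]
Step 8: x=[4.6919] v=[-1.4835]
Step 9: x=[4.4697] v=[-1.4816]
Step 10: x=[4.2554] v=[-1.4289]
Step 11: x=[4.0563] v=[-1.3271]
Step 12: x=[3.8793] v=[-1.1797]
Step 13: x=[3.7305] v=[-0.9918]
Step 14: x=[3.6150] v=[-0.7698]
Step 15: x=[3.5368] v=[-0.5214]
Step 16: x=[3.4985] v=[-0.2551]
Step 17: x=[3.5015] v=[0.0200]
First v>=0 after going negative at step 17, time=2.5500

Answer: 2.5500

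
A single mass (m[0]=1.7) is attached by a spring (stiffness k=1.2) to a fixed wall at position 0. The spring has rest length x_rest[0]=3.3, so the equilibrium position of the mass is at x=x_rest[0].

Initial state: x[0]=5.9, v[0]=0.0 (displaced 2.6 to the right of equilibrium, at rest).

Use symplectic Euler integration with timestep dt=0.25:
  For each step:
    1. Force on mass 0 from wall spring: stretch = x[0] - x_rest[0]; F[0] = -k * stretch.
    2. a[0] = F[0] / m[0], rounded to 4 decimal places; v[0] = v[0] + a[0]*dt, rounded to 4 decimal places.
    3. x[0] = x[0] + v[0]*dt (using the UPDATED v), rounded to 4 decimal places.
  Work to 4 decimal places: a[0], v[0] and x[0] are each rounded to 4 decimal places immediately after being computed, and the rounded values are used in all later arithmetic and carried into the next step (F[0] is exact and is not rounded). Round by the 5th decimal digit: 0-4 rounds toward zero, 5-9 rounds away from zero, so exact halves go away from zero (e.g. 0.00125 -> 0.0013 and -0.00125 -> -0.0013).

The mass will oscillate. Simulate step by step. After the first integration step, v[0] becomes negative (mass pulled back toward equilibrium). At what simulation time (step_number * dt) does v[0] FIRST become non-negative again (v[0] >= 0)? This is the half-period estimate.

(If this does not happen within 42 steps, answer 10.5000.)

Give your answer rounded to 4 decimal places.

Answer: 3.7500

Derivation:
Step 0: x=[5.9000] v=[0.0000]
Step 1: x=[5.7853] v=[-0.4588]
Step 2: x=[5.5610] v=[-0.8974]
Step 3: x=[5.2369] v=[-1.2964]
Step 4: x=[4.8274] v=[-1.6382]
Step 5: x=[4.3505] v=[-1.9078]
Step 6: x=[3.8272] v=[-2.0932]
Step 7: x=[3.2807] v=[-2.1862]
Step 8: x=[2.7350] v=[-2.1828]
Step 9: x=[2.2142] v=[-2.0831]
Step 10: x=[1.7413] v=[-1.8915]
Step 11: x=[1.3372] v=[-1.6164]
Step 12: x=[1.0197] v=[-1.2700]
Step 13: x=[0.8028] v=[-0.8676]
Step 14: x=[0.6961] v=[-0.4269]
Step 15: x=[0.7043] v=[0.0326]
First v>=0 after going negative at step 15, time=3.7500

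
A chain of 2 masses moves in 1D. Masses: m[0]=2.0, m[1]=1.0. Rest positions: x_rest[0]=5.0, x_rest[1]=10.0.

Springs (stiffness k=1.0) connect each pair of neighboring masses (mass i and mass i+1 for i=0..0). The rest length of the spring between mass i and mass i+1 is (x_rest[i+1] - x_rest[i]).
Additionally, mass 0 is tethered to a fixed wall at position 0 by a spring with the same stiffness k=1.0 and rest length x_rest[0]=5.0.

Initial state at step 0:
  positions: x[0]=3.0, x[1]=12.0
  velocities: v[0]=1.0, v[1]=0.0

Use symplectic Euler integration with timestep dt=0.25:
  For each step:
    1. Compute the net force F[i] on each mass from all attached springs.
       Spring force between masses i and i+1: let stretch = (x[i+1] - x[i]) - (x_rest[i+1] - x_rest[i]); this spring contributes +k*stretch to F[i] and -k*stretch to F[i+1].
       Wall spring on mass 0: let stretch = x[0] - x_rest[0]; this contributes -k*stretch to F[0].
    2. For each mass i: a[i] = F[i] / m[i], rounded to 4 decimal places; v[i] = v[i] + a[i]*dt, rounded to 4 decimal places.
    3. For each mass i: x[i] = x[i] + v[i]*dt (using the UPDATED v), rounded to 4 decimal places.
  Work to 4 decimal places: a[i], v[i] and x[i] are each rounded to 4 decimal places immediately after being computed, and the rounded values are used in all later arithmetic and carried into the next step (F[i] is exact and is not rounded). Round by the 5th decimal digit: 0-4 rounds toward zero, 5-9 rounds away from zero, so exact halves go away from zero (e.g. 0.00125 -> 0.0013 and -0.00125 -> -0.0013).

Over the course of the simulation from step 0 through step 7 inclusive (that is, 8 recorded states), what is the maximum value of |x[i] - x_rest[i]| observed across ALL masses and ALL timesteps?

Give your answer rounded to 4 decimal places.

Step 0: x=[3.0000 12.0000] v=[1.0000 0.0000]
Step 1: x=[3.4375 11.7500] v=[1.7500 -1.0000]
Step 2: x=[4.0274 11.2930] v=[2.3594 -1.8281]
Step 3: x=[4.7185 10.6944] v=[2.7642 -2.3945]
Step 4: x=[5.4489 10.0348] v=[2.9214 -2.6385]
Step 5: x=[6.1523 9.4011] v=[2.8135 -2.5350]
Step 6: x=[6.7650 8.8768] v=[2.4506 -2.0972]
Step 7: x=[7.2323 8.5330] v=[1.8690 -1.3752]
Max displacement = 2.2323

Answer: 2.2323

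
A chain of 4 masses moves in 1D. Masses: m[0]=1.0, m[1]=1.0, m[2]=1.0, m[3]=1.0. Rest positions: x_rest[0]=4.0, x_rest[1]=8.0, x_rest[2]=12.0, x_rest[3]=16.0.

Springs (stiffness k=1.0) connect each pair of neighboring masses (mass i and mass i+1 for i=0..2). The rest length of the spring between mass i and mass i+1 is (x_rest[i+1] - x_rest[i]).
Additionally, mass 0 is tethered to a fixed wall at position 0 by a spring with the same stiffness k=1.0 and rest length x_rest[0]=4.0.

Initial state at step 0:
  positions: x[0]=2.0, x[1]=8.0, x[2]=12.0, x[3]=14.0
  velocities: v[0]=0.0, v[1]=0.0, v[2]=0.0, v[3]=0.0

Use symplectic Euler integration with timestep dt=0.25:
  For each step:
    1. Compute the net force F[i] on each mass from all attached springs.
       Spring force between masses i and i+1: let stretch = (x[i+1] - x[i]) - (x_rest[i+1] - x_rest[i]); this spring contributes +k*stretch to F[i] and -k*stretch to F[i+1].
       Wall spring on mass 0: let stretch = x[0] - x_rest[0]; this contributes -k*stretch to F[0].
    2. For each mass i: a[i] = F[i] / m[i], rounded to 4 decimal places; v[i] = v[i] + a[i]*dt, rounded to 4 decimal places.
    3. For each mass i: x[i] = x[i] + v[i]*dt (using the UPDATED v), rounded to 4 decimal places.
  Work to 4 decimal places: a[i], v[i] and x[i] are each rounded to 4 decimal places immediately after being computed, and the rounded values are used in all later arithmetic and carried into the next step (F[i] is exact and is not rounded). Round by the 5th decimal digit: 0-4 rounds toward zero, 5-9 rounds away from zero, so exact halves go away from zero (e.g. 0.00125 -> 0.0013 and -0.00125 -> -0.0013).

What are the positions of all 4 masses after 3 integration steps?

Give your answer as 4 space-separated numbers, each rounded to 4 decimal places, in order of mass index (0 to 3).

Answer: 3.3111 7.3628 11.3266 14.6739

Derivation:
Step 0: x=[2.0000 8.0000 12.0000 14.0000] v=[0.0000 0.0000 0.0000 0.0000]
Step 1: x=[2.2500 7.8750 11.8750 14.1250] v=[1.0000 -0.5000 -0.5000 0.5000]
Step 2: x=[2.7110 7.6484 11.6406 14.3594] v=[1.8438 -0.9063 -0.9375 0.9375]
Step 3: x=[3.3111 7.3628 11.3266 14.6739] v=[2.4004 -1.1426 -1.2559 1.2578]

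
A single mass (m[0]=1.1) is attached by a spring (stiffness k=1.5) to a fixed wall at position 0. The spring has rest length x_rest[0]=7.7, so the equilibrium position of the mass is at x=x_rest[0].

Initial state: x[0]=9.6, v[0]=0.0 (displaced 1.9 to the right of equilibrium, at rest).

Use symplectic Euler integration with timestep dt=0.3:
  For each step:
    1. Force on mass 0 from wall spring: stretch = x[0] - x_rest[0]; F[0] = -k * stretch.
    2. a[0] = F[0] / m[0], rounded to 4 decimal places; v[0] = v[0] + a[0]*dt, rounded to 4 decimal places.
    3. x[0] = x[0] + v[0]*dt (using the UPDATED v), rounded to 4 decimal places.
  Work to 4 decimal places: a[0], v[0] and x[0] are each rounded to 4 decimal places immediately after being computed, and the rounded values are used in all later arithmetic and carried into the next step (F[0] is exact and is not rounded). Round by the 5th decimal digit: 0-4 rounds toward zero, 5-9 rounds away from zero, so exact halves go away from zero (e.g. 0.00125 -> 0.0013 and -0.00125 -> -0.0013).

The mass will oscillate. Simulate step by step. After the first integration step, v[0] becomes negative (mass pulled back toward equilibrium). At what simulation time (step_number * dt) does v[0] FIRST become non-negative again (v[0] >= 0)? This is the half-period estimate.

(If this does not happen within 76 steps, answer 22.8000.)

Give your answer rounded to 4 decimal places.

Step 0: x=[9.6000] v=[0.0000]
Step 1: x=[9.3668] v=[-0.7773]
Step 2: x=[8.9290] v=[-1.4592]
Step 3: x=[8.3404] v=[-1.9620]
Step 4: x=[7.6732] v=[-2.2240]
Step 5: x=[7.0093] v=[-2.2131]
Step 6: x=[6.4302] v=[-1.9305]
Step 7: x=[6.0069] v=[-1.4111]
Step 8: x=[5.7914] v=[-0.7185]
Step 9: x=[5.8101] v=[0.0623]
First v>=0 after going negative at step 9, time=2.7000

Answer: 2.7000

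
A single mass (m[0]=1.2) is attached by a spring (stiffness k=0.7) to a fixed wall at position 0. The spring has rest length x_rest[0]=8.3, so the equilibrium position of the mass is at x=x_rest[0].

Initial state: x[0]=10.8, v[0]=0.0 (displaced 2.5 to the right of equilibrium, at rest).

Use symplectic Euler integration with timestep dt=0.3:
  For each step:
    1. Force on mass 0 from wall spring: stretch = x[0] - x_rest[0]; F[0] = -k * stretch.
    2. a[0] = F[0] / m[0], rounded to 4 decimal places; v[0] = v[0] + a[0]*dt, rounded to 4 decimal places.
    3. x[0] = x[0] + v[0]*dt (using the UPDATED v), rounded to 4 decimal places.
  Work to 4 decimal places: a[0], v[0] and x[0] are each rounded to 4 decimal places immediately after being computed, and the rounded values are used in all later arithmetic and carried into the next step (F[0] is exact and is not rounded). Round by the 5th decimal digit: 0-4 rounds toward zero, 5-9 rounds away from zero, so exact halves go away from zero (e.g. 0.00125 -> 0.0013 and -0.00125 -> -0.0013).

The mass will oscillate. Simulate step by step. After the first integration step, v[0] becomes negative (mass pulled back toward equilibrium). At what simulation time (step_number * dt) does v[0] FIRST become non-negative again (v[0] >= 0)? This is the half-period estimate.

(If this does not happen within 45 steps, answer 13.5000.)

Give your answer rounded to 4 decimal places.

Answer: 4.2000

Derivation:
Step 0: x=[10.8000] v=[0.0000]
Step 1: x=[10.6688] v=[-0.4375]
Step 2: x=[10.4132] v=[-0.8520]
Step 3: x=[10.0467] v=[-1.2218]
Step 4: x=[9.5885] v=[-1.5275]
Step 5: x=[9.0626] v=[-1.7530]
Step 6: x=[8.4967] v=[-1.8865]
Step 7: x=[7.9204] v=[-1.9209]
Step 8: x=[7.3641] v=[-1.8545]
Step 9: x=[6.8569] v=[-1.6907]
Step 10: x=[6.4254] v=[-1.4382]
Step 11: x=[6.0923] v=[-1.1102]
Step 12: x=[5.8751] v=[-0.7239]
Step 13: x=[5.7852] v=[-0.2996]
Step 14: x=[5.8274] v=[0.1405]
First v>=0 after going negative at step 14, time=4.2000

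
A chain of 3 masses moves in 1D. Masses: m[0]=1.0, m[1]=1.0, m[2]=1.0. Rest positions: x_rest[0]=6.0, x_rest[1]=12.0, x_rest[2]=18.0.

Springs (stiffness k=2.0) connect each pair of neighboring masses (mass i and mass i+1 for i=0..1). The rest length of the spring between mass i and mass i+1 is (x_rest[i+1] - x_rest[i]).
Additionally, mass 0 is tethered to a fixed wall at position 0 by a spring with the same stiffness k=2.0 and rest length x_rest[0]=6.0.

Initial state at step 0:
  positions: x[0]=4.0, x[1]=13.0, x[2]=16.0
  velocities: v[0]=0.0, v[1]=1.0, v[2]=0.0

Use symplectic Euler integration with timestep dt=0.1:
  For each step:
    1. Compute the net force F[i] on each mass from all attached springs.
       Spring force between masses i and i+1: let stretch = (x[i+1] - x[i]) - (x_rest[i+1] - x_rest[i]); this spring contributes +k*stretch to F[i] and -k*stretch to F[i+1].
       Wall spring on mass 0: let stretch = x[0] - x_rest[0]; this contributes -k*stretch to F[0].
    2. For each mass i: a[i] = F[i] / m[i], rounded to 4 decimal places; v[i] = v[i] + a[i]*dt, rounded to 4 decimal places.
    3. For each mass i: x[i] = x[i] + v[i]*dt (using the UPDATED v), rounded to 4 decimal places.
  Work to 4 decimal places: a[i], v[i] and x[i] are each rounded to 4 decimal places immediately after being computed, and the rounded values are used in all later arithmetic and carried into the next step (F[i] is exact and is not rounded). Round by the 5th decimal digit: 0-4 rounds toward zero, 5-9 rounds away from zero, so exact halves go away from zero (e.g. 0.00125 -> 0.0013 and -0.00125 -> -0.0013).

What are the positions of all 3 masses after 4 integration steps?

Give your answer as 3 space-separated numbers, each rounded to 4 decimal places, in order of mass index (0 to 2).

Step 0: x=[4.0000 13.0000 16.0000] v=[0.0000 1.0000 0.0000]
Step 1: x=[4.1000 12.9800 16.0600] v=[1.0000 -0.2000 0.6000]
Step 2: x=[4.2956 12.8440 16.1784] v=[1.9560 -1.3600 1.1840]
Step 3: x=[4.5763 12.6037 16.3501] v=[2.8066 -2.4028 1.7171]
Step 4: x=[4.9260 12.2778 16.5669] v=[3.4968 -3.2590 2.1678]

Answer: 4.9260 12.2778 16.5669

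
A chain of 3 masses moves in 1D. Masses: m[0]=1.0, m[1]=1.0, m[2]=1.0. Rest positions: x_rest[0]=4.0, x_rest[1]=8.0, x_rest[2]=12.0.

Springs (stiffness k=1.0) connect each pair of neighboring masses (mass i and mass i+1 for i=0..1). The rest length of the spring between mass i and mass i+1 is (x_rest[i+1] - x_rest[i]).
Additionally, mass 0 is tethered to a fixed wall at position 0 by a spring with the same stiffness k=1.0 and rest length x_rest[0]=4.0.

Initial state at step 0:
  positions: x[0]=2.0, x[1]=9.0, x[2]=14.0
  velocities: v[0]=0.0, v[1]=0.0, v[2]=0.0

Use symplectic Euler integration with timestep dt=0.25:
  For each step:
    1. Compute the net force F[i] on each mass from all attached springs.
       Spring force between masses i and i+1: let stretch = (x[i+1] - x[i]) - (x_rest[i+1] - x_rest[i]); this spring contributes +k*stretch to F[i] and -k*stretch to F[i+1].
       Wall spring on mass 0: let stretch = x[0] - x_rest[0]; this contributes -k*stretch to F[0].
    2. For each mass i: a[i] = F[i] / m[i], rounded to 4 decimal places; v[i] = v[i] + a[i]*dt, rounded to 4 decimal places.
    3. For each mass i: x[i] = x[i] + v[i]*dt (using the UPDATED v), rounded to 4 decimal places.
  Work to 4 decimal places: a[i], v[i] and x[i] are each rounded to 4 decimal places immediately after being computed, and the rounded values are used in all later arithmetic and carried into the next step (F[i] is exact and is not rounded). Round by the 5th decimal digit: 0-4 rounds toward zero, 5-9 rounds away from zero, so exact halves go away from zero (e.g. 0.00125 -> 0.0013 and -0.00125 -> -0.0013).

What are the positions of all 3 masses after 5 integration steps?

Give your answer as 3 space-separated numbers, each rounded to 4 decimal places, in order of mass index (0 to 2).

Step 0: x=[2.0000 9.0000 14.0000] v=[0.0000 0.0000 0.0000]
Step 1: x=[2.3125 8.8750 13.9375] v=[1.2500 -0.5000 -0.2500]
Step 2: x=[2.8906 8.6563 13.8086] v=[2.3125 -0.8750 -0.5156]
Step 3: x=[3.6484 8.3992 13.6077] v=[3.0313 -1.0284 -0.8037]
Step 4: x=[4.4751 8.1707 13.3313] v=[3.3069 -0.9140 -1.1058]
Step 5: x=[5.2531 8.0338 12.9823] v=[3.1120 -0.5478 -1.3960]

Answer: 5.2531 8.0338 12.9823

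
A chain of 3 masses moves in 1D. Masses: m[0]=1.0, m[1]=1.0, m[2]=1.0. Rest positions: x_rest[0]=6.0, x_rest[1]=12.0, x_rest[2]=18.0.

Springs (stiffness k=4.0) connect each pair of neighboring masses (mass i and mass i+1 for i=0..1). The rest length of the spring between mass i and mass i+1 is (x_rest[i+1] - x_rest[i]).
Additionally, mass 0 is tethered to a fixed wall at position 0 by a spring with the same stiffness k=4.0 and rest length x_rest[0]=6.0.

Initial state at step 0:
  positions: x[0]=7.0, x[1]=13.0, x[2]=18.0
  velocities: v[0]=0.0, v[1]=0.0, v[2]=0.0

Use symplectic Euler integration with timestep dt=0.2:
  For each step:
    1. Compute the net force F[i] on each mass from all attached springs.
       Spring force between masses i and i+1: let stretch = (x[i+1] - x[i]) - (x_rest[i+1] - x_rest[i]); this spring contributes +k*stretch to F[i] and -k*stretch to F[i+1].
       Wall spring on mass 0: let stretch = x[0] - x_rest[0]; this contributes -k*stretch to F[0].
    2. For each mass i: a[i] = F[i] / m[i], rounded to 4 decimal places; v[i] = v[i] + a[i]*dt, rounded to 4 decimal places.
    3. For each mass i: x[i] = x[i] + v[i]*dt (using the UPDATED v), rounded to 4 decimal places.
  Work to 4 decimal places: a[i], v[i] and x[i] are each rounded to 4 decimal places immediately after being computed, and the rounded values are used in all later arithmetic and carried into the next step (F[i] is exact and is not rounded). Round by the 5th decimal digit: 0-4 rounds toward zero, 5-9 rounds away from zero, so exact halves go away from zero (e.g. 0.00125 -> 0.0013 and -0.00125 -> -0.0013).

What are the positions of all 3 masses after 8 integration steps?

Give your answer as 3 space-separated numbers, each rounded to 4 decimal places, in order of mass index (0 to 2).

Step 0: x=[7.0000 13.0000 18.0000] v=[0.0000 0.0000 0.0000]
Step 1: x=[6.8400 12.8400 18.1600] v=[-0.8000 -0.8000 0.8000]
Step 2: x=[6.5456 12.5712 18.4288] v=[-1.4720 -1.3440 1.3440]
Step 3: x=[6.1680 12.2755 18.7204] v=[-1.8880 -1.4784 1.4579]
Step 4: x=[5.7807 12.0338 18.9408] v=[-1.9364 -1.2085 1.1020]
Step 5: x=[5.4690 11.8967 19.0161] v=[-1.5585 -0.6854 0.3764]
Step 6: x=[5.3107 11.8703 18.9123] v=[-0.7915 -0.1320 -0.5191]
Step 7: x=[5.3522 11.9211 18.6418] v=[0.2076 0.2539 -1.3527]
Step 8: x=[5.5884 11.9962 18.2559] v=[1.1810 0.3753 -1.9293]

Answer: 5.5884 11.9962 18.2559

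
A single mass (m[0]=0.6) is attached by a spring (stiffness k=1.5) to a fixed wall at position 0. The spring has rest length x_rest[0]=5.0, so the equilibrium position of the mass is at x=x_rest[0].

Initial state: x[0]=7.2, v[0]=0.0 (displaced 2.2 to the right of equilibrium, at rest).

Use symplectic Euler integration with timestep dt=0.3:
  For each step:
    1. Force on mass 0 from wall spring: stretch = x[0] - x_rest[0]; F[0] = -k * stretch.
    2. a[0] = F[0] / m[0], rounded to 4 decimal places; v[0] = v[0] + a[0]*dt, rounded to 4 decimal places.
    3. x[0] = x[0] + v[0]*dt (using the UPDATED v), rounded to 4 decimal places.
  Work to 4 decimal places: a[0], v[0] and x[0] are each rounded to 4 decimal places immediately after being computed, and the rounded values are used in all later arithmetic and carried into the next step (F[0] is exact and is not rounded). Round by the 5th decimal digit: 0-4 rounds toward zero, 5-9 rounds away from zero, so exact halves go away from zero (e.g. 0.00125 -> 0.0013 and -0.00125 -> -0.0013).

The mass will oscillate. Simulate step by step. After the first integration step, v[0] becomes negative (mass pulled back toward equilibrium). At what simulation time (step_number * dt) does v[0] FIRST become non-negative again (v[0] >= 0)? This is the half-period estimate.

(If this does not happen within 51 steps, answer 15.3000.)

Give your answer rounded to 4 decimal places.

Answer: 2.1000

Derivation:
Step 0: x=[7.2000] v=[0.0000]
Step 1: x=[6.7050] v=[-1.6500]
Step 2: x=[5.8264] v=[-2.9288]
Step 3: x=[4.7618] v=[-3.5486]
Step 4: x=[3.7508] v=[-3.3700]
Step 5: x=[3.0209] v=[-2.4331]
Step 6: x=[2.7363] v=[-0.9488]
Step 7: x=[2.9610] v=[0.7490]
First v>=0 after going negative at step 7, time=2.1000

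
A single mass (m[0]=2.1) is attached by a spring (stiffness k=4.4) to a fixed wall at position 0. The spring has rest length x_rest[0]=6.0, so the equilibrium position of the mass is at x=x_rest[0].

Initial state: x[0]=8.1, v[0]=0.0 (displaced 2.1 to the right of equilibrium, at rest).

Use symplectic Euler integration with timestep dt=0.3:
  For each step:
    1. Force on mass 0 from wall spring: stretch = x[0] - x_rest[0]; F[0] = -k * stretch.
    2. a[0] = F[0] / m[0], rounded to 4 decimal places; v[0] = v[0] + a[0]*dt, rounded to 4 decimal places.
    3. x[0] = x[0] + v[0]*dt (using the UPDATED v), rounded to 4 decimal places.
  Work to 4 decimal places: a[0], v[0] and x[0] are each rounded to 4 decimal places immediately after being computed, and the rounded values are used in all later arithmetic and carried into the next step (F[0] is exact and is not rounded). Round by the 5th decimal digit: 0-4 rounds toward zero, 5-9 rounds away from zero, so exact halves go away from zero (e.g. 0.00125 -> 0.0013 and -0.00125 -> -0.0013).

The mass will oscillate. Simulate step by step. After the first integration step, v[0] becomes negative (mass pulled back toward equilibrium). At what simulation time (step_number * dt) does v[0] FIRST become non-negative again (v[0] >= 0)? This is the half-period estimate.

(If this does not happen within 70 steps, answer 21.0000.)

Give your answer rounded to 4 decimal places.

Answer: 2.4000

Derivation:
Step 0: x=[8.1000] v=[0.0000]
Step 1: x=[7.7040] v=[-1.3200]
Step 2: x=[6.9867] v=[-2.3911]
Step 3: x=[6.0833] v=[-3.0113]
Step 4: x=[5.1642] v=[-3.0637]
Step 5: x=[4.4027] v=[-2.5383]
Step 6: x=[3.9424] v=[-1.5343]
Step 7: x=[3.8701] v=[-0.2409]
Step 8: x=[4.1995] v=[1.0979]
First v>=0 after going negative at step 8, time=2.4000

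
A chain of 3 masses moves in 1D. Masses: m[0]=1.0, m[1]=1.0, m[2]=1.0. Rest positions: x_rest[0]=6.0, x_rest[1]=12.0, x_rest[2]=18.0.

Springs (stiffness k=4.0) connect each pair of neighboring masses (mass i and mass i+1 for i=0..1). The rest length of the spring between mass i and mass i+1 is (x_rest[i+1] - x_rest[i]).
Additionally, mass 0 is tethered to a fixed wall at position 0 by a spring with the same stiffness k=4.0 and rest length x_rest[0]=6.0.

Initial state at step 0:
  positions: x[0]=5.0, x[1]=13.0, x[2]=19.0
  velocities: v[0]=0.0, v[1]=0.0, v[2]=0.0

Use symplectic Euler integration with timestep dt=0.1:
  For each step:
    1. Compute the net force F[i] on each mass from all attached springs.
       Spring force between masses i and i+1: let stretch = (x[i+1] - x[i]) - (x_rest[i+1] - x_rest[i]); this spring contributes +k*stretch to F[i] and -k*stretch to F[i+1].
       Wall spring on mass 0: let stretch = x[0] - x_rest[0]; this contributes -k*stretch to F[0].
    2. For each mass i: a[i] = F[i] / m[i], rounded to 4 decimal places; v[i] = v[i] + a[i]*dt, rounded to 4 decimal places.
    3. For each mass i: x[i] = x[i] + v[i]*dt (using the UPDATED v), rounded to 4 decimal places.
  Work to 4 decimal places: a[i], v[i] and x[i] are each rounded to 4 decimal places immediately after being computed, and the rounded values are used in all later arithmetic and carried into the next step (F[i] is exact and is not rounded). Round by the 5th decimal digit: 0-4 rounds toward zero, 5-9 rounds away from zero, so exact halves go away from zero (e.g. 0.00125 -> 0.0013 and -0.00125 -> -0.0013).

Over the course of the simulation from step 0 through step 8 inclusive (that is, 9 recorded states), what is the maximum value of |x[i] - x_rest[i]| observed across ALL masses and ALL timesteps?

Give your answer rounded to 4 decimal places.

Step 0: x=[5.0000 13.0000 19.0000] v=[0.0000 0.0000 0.0000]
Step 1: x=[5.1200 12.9200 19.0000] v=[1.2000 -0.8000 0.0000]
Step 2: x=[5.3472 12.7712 18.9968] v=[2.2720 -1.4880 -0.0320]
Step 3: x=[5.6575 12.5745 18.9846] v=[3.1027 -1.9674 -0.1222]
Step 4: x=[6.0182 12.3575 18.9560] v=[3.6065 -2.1702 -0.2862]
Step 5: x=[6.3917 12.1509 18.9034] v=[3.7349 -2.0665 -0.5256]
Step 6: x=[6.7399 11.9840 18.8207] v=[3.4819 -1.6692 -0.8266]
Step 7: x=[7.0283 11.8808 18.7046] v=[2.8836 -1.0322 -1.1613]
Step 8: x=[7.2296 11.8564 18.5555] v=[2.0133 -0.2437 -1.4908]
Max displacement = 1.2296

Answer: 1.2296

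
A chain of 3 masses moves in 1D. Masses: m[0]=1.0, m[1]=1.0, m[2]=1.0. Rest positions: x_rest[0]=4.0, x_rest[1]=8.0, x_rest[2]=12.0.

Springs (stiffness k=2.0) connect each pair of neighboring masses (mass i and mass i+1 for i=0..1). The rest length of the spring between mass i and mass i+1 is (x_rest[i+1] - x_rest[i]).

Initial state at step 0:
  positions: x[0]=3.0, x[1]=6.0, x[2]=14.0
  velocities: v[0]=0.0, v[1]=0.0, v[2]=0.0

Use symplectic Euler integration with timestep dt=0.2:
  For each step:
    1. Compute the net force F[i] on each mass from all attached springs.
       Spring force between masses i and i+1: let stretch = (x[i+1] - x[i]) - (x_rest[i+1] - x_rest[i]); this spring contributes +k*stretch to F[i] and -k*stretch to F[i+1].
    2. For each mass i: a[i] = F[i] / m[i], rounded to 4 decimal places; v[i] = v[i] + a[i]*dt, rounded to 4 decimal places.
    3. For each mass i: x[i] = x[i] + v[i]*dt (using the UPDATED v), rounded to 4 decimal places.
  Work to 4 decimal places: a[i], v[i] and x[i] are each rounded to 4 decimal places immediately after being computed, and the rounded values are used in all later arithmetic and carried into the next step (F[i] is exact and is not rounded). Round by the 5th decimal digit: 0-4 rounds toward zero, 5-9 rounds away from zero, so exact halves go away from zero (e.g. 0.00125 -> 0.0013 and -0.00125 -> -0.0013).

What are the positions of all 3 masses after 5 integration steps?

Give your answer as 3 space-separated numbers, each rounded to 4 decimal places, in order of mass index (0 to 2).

Answer: 2.8666 9.2366 10.8967

Derivation:
Step 0: x=[3.0000 6.0000 14.0000] v=[0.0000 0.0000 0.0000]
Step 1: x=[2.9200 6.4000 13.6800] v=[-0.4000 2.0000 -1.6000]
Step 2: x=[2.7984 7.1040 13.0976] v=[-0.6080 3.5200 -2.9120]
Step 3: x=[2.7012 7.9430 12.3557] v=[-0.4858 4.1952 -3.7094]
Step 4: x=[2.7034 8.7157 11.5808] v=[0.0109 3.8636 -3.8745]
Step 5: x=[2.8666 9.2366 10.8967] v=[0.8158 2.6047 -3.4205]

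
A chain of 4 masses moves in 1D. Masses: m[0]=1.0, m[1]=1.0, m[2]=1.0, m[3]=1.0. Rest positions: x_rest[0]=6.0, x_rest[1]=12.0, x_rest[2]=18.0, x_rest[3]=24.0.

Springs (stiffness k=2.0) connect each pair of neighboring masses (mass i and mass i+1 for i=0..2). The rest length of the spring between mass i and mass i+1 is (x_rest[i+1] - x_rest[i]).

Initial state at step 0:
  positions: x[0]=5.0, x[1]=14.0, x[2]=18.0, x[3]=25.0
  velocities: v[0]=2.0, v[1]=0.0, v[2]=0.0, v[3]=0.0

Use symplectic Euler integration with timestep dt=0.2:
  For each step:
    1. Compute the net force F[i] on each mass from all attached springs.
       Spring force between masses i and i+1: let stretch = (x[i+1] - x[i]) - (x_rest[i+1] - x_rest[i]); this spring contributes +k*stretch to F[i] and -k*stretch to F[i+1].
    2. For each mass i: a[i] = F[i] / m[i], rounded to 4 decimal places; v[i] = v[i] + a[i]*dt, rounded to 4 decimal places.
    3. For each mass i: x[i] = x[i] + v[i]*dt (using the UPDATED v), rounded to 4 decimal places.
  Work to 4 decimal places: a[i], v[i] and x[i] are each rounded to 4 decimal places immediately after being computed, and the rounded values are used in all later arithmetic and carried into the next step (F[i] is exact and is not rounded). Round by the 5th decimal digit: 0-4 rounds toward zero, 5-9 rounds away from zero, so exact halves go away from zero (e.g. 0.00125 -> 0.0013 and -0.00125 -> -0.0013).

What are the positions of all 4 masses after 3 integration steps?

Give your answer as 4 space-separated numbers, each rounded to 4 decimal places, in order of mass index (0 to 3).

Answer: 7.2734 12.2057 19.0811 24.6398

Derivation:
Step 0: x=[5.0000 14.0000 18.0000 25.0000] v=[2.0000 0.0000 0.0000 0.0000]
Step 1: x=[5.6400 13.6000 18.2400 24.9200] v=[3.2000 -2.0000 1.2000 -0.4000]
Step 2: x=[6.4368 12.9344 18.6432 24.7856] v=[3.9840 -3.3280 2.0160 -0.6720]
Step 3: x=[7.2734 12.2057 19.0811 24.6398] v=[4.1830 -3.6435 2.1894 -0.7290]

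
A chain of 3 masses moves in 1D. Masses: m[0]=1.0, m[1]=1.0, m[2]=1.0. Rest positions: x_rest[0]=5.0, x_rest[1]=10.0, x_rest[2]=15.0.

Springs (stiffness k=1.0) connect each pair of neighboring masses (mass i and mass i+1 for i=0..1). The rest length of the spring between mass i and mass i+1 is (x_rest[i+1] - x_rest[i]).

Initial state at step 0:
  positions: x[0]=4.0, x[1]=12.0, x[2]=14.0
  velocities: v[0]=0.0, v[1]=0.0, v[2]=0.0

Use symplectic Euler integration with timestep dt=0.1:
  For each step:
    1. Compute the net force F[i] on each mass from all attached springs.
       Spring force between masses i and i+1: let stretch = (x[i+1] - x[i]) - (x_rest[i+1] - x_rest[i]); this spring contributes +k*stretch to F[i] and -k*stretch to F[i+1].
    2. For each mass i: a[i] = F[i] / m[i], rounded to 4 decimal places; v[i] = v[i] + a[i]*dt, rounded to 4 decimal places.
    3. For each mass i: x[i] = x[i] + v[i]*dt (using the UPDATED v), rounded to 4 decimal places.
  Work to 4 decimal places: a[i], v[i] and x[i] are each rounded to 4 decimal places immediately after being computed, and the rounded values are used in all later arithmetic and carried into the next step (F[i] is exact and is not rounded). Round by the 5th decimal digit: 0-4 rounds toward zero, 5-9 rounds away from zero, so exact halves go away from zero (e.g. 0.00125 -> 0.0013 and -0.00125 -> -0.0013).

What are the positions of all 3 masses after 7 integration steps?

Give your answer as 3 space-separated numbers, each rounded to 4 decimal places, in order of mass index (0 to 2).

Step 0: x=[4.0000 12.0000 14.0000] v=[0.0000 0.0000 0.0000]
Step 1: x=[4.0300 11.9400 14.0300] v=[0.3000 -0.6000 0.3000]
Step 2: x=[4.0891 11.8218 14.0891] v=[0.5910 -1.1820 0.5910]
Step 3: x=[4.1755 11.6490 14.1755] v=[0.8643 -1.7285 0.8643]
Step 4: x=[4.2867 11.4267 14.2867] v=[1.1117 -2.2232 1.1117]
Step 5: x=[4.4193 11.1616 14.4193] v=[1.3257 -2.6512 1.3257]
Step 6: x=[4.5693 10.8616 14.5693] v=[1.4999 -2.9997 1.4999]
Step 7: x=[4.7322 10.5358 14.7322] v=[1.6291 -3.2582 1.6291]

Answer: 4.7322 10.5358 14.7322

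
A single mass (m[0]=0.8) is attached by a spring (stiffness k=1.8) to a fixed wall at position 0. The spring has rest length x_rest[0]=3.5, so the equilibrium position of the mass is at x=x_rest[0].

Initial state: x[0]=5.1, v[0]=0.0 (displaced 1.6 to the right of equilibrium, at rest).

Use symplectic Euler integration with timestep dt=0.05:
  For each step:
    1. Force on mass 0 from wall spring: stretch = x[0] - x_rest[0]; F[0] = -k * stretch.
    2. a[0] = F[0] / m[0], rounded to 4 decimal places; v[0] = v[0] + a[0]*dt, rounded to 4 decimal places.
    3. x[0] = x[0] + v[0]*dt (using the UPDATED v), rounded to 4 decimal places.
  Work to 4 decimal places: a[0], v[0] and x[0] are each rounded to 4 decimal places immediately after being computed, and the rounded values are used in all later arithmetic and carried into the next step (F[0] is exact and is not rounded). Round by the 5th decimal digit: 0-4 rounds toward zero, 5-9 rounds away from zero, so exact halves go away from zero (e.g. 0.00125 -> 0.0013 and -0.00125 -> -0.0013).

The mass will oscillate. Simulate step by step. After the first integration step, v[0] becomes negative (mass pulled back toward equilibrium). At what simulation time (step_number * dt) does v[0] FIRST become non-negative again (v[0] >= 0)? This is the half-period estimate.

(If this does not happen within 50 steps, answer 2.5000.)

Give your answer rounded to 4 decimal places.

Answer: 2.1000

Derivation:
Step 0: x=[5.1000] v=[0.0000]
Step 1: x=[5.0910] v=[-0.1800]
Step 2: x=[5.0731] v=[-0.3590]
Step 3: x=[5.0463] v=[-0.5360]
Step 4: x=[5.0108] v=[-0.7100]
Step 5: x=[4.9668] v=[-0.8800]
Step 6: x=[4.9146] v=[-1.0450]
Step 7: x=[4.8544] v=[-1.2041]
Step 8: x=[4.7866] v=[-1.3565]
Step 9: x=[4.7115] v=[-1.5012]
Step 10: x=[4.6296] v=[-1.6375]
Step 11: x=[4.5414] v=[-1.7646]
Step 12: x=[4.4473] v=[-1.8818]
Step 13: x=[4.3479] v=[-1.9884]
Step 14: x=[4.2437] v=[-2.0838]
Step 15: x=[4.1353] v=[-2.1675]
Step 16: x=[4.0234] v=[-2.2390]
Step 17: x=[3.9085] v=[-2.2979]
Step 18: x=[3.7913] v=[-2.3439]
Step 19: x=[3.6725] v=[-2.3767]
Step 20: x=[3.5527] v=[-2.3961]
Step 21: x=[3.4326] v=[-2.4020]
Step 22: x=[3.3129] v=[-2.3944]
Step 23: x=[3.1942] v=[-2.3734]
Step 24: x=[3.0773] v=[-2.3390]
Step 25: x=[2.9627] v=[-2.2914]
Step 26: x=[2.8512] v=[-2.2310]
Step 27: x=[2.7433] v=[-2.1580]
Step 28: x=[2.6397] v=[-2.0729]
Step 29: x=[2.5409] v=[-1.9761]
Step 30: x=[2.4475] v=[-1.8682]
Step 31: x=[2.3600] v=[-1.7498]
Step 32: x=[2.2789] v=[-1.6216]
Step 33: x=[2.2047] v=[-1.4842]
Step 34: x=[2.1378] v=[-1.3385]
Step 35: x=[2.0785] v=[-1.1853]
Step 36: x=[2.0272] v=[-1.0254]
Step 37: x=[1.9842] v=[-0.8597]
Step 38: x=[1.9497] v=[-0.6892]
Step 39: x=[1.9240] v=[-0.5148]
Step 40: x=[1.9071] v=[-0.3375]
Step 41: x=[1.8992] v=[-0.1583]
Step 42: x=[1.9003] v=[0.0218]
First v>=0 after going negative at step 42, time=2.1000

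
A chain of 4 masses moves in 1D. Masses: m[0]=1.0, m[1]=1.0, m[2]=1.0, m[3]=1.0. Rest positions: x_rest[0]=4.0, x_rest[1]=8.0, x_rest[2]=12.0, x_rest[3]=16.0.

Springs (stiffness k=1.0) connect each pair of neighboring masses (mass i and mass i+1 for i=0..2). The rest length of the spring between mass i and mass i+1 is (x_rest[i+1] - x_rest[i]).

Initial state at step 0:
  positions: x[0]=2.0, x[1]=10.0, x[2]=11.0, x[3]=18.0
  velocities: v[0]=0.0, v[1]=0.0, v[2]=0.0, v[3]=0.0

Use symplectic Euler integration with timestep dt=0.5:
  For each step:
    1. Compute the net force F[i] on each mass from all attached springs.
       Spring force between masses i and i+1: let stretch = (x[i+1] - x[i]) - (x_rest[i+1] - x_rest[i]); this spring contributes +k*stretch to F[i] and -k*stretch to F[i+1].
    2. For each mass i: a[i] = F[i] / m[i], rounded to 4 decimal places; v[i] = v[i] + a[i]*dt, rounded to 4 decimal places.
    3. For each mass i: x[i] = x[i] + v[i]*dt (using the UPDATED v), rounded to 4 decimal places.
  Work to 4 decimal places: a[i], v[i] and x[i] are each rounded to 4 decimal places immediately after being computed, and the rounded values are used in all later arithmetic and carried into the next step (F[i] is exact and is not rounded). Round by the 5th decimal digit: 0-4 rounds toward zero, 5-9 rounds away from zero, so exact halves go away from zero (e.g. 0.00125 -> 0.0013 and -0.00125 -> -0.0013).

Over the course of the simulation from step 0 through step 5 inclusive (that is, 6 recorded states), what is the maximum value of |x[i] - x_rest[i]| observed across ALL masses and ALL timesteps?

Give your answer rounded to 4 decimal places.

Step 0: x=[2.0000 10.0000 11.0000 18.0000] v=[0.0000 0.0000 0.0000 0.0000]
Step 1: x=[3.0000 8.2500 12.5000 17.2500] v=[2.0000 -3.5000 3.0000 -1.5000]
Step 2: x=[4.3125 6.2500 14.1250 16.3125] v=[2.6250 -4.0000 3.2500 -1.8750]
Step 3: x=[5.1094 5.7344 14.3282 15.8281] v=[1.5938 -1.0313 0.4063 -0.9688]
Step 4: x=[5.0626 7.2110 12.7579 15.9688] v=[-0.0937 2.9531 -3.1407 0.2813]
Step 5: x=[4.5529 9.5372 10.6036 16.3068] v=[-1.0195 4.6524 -4.3087 0.6759]
Max displacement = 2.3282

Answer: 2.3282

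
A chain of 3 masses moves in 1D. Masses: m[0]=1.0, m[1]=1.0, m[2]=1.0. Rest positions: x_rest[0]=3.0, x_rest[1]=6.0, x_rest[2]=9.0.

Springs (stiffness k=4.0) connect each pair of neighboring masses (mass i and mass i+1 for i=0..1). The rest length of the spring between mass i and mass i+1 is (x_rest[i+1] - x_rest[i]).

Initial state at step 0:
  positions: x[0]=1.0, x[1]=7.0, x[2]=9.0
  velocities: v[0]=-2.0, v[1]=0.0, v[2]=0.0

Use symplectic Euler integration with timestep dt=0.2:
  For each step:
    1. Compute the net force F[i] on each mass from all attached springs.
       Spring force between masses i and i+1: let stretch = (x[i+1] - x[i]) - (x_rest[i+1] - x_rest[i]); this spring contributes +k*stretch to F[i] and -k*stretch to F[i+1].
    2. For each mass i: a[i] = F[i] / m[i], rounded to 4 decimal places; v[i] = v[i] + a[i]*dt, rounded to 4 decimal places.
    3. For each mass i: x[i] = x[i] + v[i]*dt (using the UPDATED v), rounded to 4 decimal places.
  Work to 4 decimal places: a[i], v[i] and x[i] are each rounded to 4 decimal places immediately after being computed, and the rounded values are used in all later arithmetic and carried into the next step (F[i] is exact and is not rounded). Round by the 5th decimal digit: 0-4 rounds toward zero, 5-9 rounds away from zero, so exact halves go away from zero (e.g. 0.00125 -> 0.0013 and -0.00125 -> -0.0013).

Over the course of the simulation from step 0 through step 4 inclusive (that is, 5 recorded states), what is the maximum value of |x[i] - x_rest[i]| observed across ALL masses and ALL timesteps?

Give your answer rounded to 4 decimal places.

Answer: 2.2238

Derivation:
Step 0: x=[1.0000 7.0000 9.0000] v=[-2.0000 0.0000 0.0000]
Step 1: x=[1.0800 6.3600 9.1600] v=[0.4000 -3.2000 0.8000]
Step 2: x=[1.5248 5.3232 9.3520] v=[2.2240 -5.1840 0.9600]
Step 3: x=[2.0973 4.3233 9.3794] v=[2.8627 -4.9997 0.1370]
Step 4: x=[2.5460 3.7762 9.0778] v=[2.2435 -2.7356 -1.5079]
Max displacement = 2.2238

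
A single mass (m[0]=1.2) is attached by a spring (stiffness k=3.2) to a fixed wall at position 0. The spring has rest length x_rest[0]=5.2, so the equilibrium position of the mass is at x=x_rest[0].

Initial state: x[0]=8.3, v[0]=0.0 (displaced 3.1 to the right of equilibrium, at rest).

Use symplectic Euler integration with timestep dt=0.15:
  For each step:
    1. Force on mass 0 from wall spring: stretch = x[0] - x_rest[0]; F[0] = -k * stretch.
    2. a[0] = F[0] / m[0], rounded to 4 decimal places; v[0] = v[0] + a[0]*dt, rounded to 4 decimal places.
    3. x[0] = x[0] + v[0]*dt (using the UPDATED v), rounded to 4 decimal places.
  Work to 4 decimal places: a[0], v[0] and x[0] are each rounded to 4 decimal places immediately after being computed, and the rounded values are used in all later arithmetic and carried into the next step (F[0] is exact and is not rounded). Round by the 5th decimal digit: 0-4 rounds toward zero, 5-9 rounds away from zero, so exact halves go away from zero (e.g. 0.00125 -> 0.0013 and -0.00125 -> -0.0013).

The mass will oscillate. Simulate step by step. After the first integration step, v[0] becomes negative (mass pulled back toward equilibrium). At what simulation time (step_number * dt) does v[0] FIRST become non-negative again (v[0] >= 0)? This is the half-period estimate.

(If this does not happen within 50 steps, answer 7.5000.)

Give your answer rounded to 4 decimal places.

Step 0: x=[8.3000] v=[0.0000]
Step 1: x=[8.1140] v=[-1.2400]
Step 2: x=[7.7532] v=[-2.4056]
Step 3: x=[7.2392] v=[-3.4269]
Step 4: x=[6.6028] v=[-4.2426]
Step 5: x=[5.8822] v=[-4.8037]
Step 6: x=[5.1207] v=[-5.0766]
Step 7: x=[4.3640] v=[-5.0449]
Step 8: x=[3.6574] v=[-4.7105]
Step 9: x=[3.0434] v=[-4.0935]
Step 10: x=[2.5588] v=[-3.2309]
Step 11: x=[2.2326] v=[-2.1744]
Step 12: x=[2.0845] v=[-0.9874]
Step 13: x=[2.1233] v=[0.2588]
First v>=0 after going negative at step 13, time=1.9500

Answer: 1.9500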